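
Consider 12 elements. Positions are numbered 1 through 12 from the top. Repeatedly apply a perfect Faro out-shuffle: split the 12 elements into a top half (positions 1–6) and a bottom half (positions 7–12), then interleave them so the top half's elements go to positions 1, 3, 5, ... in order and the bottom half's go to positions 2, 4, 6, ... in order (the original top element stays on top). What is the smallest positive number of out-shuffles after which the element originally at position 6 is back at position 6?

Follow position 6 under repeated out-shuffles:
6 → 11 → 10 → 8 → 4 → 7 → 2 → 3 → 5 → 9 → 6
It first returns after 10 out-shuffles.

10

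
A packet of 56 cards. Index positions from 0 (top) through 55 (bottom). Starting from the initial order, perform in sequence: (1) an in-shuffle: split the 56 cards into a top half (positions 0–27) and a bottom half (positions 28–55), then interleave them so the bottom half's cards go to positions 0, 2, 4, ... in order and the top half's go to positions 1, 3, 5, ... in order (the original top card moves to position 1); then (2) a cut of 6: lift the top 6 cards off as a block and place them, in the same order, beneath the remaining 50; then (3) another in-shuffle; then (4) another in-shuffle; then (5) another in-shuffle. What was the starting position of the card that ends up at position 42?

51

Undo the operations in reverse order, starting from position 42:
  undo op 5 (in-shuffle, from bottom half): 42 ← 49
  undo op 4 (in-shuffle, from top half): 49 ← 24
  undo op 3 (in-shuffle, from bottom half): 24 ← 40
  undo op 2 (cut 6): 40 ← 46
  undo op 1 (in-shuffle, from bottom half): 46 ← 51
So the card at position 42 came from original position 51.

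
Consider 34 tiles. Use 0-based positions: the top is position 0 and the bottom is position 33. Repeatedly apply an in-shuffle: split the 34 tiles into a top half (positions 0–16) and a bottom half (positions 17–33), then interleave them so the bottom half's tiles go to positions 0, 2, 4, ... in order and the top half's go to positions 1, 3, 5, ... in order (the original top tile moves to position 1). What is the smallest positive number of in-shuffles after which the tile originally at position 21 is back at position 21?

12

Follow position 21 under repeated in-shuffles:
21 → 8 → 17 → 0 → 1 → 3 → 7 → 15 → 31 → 28 → 22 → 10 → 21
It first returns after 12 in-shuffles.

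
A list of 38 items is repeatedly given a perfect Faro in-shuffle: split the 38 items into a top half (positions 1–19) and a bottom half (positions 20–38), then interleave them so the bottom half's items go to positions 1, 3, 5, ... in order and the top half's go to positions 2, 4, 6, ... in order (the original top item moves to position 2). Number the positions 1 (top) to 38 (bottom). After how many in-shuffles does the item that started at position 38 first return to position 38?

Follow position 38 under repeated in-shuffles:
38 → 37 → 35 → 31 → 23 → 7 → 14 → 28 → 17 → 34 → 29 → 19 → 38
It first returns after 12 in-shuffles.

12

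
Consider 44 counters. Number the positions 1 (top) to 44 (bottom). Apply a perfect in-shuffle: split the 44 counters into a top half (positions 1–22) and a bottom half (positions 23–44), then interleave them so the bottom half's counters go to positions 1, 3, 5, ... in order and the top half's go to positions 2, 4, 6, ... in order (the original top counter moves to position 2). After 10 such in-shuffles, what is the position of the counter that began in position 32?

Track the counter's position through each in-shuffle:
32 → 19 → 38 → 31 → 17 → 34 → 23 → 1 → 2 → 4 → 8

8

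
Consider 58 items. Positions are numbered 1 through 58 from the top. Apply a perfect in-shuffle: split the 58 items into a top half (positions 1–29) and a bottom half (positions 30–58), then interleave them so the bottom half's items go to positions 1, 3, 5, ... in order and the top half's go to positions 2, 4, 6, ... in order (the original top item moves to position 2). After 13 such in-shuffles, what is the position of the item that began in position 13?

Track position through each in-shuffle: 13 → 26 → 52 → 45 → 31 → ... (continuing for 13 shuffles total) → 1.

1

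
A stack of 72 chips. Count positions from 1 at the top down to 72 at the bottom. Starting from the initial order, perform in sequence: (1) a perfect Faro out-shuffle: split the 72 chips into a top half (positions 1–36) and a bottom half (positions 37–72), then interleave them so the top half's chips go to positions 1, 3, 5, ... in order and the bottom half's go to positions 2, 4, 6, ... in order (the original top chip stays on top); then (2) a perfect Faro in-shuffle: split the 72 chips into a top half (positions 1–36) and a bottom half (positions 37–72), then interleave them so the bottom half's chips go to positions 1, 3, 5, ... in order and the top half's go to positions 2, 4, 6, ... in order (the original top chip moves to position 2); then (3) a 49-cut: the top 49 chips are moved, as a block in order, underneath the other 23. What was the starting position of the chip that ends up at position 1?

Undo the operations in reverse order, starting from position 1:
  undo op 3 (cut 49): 1 ← 50
  undo op 2 (in-shuffle, from top half): 50 ← 25
  undo op 1 (out-shuffle, from top half): 25 ← 13
So the chip at position 1 came from original position 13.

13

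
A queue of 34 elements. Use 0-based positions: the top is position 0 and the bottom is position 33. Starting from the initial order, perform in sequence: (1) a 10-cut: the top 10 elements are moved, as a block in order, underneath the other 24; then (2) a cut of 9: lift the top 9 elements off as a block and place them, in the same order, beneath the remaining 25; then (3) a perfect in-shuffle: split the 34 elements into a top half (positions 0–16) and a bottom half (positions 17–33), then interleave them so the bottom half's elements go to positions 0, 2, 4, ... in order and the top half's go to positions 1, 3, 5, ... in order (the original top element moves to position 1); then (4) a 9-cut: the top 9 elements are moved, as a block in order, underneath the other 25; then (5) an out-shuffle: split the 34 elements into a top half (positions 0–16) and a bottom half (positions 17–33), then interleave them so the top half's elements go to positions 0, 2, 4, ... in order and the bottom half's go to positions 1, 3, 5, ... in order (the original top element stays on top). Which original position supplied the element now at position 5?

Undo the operations in reverse order, starting from position 5:
  undo op 5 (out-shuffle, from bottom half): 5 ← 19
  undo op 4 (cut 9): 19 ← 28
  undo op 3 (in-shuffle, from bottom half): 28 ← 31
  undo op 2 (cut 9): 31 ← 6
  undo op 1 (cut 10): 6 ← 16
So the element at position 5 came from original position 16.

16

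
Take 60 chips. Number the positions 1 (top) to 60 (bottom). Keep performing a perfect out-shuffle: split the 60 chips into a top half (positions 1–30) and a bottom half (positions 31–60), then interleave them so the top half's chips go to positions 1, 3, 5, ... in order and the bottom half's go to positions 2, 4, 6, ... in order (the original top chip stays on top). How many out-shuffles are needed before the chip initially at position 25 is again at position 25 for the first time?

Follow position 25 under repeated out-shuffles:
25 → 49 → 38 → 16 → 31 → 2 → 3 → 5 → ... → 25 (length 58)
It first returns after 58 out-shuffles.

58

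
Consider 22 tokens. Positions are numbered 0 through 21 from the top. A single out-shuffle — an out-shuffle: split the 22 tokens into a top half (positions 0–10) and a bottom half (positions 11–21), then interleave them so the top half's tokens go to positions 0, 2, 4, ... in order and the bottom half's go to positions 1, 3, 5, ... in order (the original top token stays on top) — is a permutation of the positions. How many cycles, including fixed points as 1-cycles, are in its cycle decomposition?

7

Trace each unvisited position around until it returns:
(0) (1 2 4 8 16 11) (3 6 12) (5 10 20 19 17 13) (7 14) (9 18 15) (21)
7 cycles in total.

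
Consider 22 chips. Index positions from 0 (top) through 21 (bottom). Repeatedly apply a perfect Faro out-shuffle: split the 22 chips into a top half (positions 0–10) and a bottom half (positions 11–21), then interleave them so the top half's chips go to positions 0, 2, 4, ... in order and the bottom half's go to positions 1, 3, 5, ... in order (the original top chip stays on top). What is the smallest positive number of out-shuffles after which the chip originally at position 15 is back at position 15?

3

Follow position 15 under repeated out-shuffles:
15 → 9 → 18 → 15
It first returns after 3 out-shuffles.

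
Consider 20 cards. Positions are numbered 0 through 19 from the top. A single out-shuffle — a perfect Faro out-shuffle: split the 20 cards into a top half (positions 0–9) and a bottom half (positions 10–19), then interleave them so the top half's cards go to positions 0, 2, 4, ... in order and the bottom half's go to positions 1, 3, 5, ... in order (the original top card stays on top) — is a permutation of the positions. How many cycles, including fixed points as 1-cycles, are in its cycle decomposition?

3

Trace each unvisited position around until it returns:
(0) (1 2 4 8 16 13 ... len 18) (19)
3 cycles in total.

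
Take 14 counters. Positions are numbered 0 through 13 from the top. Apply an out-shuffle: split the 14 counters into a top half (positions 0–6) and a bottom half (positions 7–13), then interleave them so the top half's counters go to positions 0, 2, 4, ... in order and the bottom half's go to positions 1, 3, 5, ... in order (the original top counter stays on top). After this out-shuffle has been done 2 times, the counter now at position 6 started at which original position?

Work backwards from position 6, undoing one out-shuffle at a time:
6 ← 3 ← 8
So the counter now at position 6 started at position 8.

8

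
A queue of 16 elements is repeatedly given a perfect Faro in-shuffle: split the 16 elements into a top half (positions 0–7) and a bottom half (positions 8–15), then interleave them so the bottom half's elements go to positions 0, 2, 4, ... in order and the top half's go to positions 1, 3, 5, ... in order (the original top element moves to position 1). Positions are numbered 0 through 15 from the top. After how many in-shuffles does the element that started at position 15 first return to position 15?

Follow position 15 under repeated in-shuffles:
15 → 14 → 12 → 8 → 0 → 1 → 3 → 7 → 15
It first returns after 8 in-shuffles.

8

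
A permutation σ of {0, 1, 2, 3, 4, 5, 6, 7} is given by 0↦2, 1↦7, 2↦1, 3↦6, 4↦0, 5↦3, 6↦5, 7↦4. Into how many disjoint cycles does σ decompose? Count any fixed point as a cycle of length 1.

Cycle decomposition: (0 2 1 7 4) (3 6 5).
2 cycles.

2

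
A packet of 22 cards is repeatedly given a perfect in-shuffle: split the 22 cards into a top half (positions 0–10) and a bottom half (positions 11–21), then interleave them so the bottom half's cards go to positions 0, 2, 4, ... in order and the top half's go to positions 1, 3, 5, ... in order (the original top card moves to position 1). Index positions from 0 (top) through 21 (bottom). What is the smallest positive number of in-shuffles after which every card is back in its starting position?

11

The in-shuffle permutes the 22 positions with cycle lengths [11, 11].
Every card is home exactly when every cycle has completed a whole number of laps, i.e. after lcm(11) = 11 in-shuffles.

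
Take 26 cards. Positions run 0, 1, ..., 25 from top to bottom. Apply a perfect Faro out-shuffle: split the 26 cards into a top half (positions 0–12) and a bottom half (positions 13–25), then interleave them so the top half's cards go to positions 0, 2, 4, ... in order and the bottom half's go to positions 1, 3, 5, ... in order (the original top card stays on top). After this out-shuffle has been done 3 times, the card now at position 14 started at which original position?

8

Work backwards from position 14, undoing one out-shuffle at a time:
14 ← 7 ← 16 ← 8
So the card now at position 14 started at position 8.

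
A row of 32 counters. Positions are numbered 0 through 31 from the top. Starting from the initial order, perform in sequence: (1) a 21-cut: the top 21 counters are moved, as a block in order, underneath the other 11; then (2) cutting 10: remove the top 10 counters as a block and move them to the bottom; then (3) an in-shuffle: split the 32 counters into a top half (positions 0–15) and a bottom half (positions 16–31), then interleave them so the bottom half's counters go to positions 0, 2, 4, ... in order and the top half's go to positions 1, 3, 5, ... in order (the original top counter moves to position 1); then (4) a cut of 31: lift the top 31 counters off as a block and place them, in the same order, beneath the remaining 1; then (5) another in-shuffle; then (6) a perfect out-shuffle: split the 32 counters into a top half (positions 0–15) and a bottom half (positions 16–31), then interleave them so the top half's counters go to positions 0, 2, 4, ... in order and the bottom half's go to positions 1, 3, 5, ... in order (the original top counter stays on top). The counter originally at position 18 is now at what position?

30

Track the counter from position 18 forward through each operation:
  after op 1 (cut 21): 18 → 29
  after op 2 (cut 10): 29 → 19
  after op 3 (in-shuffle): 19 → 6
  after op 4 (cut 31): 6 → 7
  after op 5 (in-shuffle): 7 → 15
  after op 6 (out-shuffle): 15 → 30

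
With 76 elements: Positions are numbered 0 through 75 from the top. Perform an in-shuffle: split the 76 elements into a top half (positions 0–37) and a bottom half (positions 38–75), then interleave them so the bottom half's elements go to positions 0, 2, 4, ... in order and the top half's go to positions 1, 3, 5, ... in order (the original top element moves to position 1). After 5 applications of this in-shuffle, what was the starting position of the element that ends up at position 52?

Work backwards from position 52, undoing one in-shuffle at a time:
52 ← 64 ← 70 ← 73 ← 36 ← 56
So the element now at position 52 started at position 56.

56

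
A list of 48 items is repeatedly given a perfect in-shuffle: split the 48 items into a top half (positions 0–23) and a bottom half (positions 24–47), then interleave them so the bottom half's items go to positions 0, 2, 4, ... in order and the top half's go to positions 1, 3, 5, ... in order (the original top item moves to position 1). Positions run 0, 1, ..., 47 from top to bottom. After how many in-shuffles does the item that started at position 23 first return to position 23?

Follow position 23 under repeated in-shuffles:
23 → 47 → 46 → 44 → 40 → 32 → 16 → 33 → ... → 23 (length 21)
It first returns after 21 in-shuffles.

21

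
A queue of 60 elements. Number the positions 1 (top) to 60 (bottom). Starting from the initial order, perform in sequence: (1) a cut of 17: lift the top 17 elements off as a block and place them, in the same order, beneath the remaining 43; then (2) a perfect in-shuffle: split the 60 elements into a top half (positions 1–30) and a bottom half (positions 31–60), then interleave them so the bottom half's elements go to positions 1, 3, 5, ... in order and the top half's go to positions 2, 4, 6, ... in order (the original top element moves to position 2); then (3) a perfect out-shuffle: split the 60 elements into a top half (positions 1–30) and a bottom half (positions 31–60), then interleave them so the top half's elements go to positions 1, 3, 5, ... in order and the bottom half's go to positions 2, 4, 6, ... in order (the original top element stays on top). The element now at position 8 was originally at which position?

34

Undo the operations in reverse order, starting from position 8:
  undo op 3 (out-shuffle, from bottom half): 8 ← 34
  undo op 2 (in-shuffle, from top half): 34 ← 17
  undo op 1 (cut 17): 17 ← 34
So the element at position 8 came from original position 34.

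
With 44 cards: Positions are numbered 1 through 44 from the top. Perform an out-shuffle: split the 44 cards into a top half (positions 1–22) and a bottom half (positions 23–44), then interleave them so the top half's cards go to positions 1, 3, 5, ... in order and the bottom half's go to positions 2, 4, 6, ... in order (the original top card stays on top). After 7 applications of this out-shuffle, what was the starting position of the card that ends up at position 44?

44

Work backwards from position 44, undoing one out-shuffle at a time:
44 ← 44 ← 44 ← 44 ← 44 ← 44 ← 44 ← 44
So the card now at position 44 started at position 44.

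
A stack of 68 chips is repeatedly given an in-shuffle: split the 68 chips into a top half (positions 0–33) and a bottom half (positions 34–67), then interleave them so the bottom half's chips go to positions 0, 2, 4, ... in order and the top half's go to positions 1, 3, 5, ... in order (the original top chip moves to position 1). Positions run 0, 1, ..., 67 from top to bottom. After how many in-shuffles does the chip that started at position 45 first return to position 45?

Follow position 45 under repeated in-shuffles:
45 → 22 → 45
It first returns after 2 in-shuffles.

2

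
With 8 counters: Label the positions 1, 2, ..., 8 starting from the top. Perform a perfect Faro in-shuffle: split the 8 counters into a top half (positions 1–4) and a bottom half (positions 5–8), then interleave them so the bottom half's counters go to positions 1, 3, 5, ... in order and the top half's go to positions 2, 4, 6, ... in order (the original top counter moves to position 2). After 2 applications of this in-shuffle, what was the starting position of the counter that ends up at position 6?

Work backwards from position 6, undoing one in-shuffle at a time:
6 ← 3 ← 6
So the counter now at position 6 started at position 6.

6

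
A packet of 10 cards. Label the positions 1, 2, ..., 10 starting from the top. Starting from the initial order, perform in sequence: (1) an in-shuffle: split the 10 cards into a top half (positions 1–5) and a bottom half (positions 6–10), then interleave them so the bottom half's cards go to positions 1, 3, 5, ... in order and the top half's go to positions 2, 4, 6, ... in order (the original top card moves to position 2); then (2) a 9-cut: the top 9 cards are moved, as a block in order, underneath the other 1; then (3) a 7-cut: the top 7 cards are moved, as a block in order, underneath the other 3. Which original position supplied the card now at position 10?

3

Undo the operations in reverse order, starting from position 10:
  undo op 3 (cut 7): 10 ← 7
  undo op 2 (cut 9): 7 ← 6
  undo op 1 (in-shuffle, from top half): 6 ← 3
So the card at position 10 came from original position 3.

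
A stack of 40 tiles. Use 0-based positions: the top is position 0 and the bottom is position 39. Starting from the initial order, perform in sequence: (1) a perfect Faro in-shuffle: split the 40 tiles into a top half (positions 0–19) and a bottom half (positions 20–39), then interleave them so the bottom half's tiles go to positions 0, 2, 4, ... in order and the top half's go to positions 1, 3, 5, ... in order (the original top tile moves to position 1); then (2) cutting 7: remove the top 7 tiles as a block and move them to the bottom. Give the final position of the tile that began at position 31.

Track the tile from position 31 forward through each operation:
  after op 1 (in-shuffle): 31 → 22
  after op 2 (cut 7): 22 → 15

15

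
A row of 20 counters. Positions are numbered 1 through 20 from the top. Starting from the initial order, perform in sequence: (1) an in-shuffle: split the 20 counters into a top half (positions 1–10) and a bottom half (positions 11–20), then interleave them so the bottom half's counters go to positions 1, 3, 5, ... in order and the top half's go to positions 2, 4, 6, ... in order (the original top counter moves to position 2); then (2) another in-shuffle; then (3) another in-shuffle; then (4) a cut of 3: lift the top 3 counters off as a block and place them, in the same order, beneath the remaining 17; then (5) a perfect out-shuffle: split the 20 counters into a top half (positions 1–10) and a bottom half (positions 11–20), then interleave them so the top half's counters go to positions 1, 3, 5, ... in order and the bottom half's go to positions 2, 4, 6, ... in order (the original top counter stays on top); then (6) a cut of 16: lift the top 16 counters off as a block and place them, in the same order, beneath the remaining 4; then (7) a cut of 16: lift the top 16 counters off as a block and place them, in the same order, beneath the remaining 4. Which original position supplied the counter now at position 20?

5

Undo the operations in reverse order, starting from position 20:
  undo op 7 (cut 16): 20 ← 16
  undo op 6 (cut 16): 16 ← 12
  undo op 5 (out-shuffle, from bottom half): 12 ← 16
  undo op 4 (cut 3): 16 ← 19
  undo op 3 (in-shuffle, from bottom half): 19 ← 20
  undo op 2 (in-shuffle, from top half): 20 ← 10
  undo op 1 (in-shuffle, from top half): 10 ← 5
So the counter at position 20 came from original position 5.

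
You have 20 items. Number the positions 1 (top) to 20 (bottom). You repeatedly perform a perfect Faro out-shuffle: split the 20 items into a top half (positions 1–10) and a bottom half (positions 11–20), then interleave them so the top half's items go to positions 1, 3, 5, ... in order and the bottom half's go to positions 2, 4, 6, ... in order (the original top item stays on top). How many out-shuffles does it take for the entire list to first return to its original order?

18

The out-shuffle permutes the 20 positions with cycle lengths [1, 1, 18].
Every item is home exactly when every cycle has completed a whole number of laps, i.e. after lcm(1, 18) = 18 out-shuffles.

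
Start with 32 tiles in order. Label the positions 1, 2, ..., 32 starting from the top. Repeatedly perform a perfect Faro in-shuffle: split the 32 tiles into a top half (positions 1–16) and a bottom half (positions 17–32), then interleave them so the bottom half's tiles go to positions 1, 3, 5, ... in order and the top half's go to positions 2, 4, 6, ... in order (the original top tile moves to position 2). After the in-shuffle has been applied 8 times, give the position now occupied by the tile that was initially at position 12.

Track the tile's position through each in-shuffle:
12 → 24 → 15 → 30 → 27 → 21 → 9 → 18 → 3

3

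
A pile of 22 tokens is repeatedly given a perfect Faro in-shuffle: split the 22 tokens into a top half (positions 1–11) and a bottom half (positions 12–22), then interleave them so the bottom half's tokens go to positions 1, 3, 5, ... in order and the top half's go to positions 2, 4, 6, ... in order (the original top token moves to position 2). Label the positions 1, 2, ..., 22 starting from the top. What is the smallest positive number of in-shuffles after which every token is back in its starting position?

11

The in-shuffle permutes the 22 positions with cycle lengths [11, 11].
Every token is home exactly when every cycle has completed a whole number of laps, i.e. after lcm(11) = 11 in-shuffles.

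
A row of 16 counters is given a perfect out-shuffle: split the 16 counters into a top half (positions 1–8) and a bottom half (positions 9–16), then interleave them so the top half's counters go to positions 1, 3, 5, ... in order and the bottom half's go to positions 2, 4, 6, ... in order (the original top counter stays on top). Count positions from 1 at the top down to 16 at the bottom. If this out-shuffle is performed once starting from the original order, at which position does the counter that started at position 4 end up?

Track the counter's position through each out-shuffle:
4 → 7

7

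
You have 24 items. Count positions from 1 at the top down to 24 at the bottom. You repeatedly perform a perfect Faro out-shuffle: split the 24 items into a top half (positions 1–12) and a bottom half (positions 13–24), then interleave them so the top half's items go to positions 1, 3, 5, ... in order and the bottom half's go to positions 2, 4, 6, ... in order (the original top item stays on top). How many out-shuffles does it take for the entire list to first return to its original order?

The out-shuffle permutes the 24 positions with cycle lengths [1, 1, 11, 11].
Every item is home exactly when every cycle has completed a whole number of laps, i.e. after lcm(1, 11) = 11 out-shuffles.

11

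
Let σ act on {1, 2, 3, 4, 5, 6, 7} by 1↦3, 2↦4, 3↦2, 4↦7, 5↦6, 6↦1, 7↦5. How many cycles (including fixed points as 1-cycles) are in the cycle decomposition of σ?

1

Cycle decomposition: (1 3 2 4 7 5 6).
1 cycle.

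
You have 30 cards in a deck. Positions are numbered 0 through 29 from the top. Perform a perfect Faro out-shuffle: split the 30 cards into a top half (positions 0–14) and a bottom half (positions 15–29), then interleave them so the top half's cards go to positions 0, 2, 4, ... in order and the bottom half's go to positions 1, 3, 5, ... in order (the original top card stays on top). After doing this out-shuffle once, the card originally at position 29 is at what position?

29

Position 29 is a fixed point of every out-shuffle, so the card never moves.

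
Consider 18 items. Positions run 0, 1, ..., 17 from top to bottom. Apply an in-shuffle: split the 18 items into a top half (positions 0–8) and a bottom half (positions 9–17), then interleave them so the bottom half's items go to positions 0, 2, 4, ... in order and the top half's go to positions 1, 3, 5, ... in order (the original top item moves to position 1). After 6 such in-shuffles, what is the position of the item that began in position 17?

Track the item's position through each in-shuffle:
17 → 16 → 14 → 10 → 2 → 5 → 11

11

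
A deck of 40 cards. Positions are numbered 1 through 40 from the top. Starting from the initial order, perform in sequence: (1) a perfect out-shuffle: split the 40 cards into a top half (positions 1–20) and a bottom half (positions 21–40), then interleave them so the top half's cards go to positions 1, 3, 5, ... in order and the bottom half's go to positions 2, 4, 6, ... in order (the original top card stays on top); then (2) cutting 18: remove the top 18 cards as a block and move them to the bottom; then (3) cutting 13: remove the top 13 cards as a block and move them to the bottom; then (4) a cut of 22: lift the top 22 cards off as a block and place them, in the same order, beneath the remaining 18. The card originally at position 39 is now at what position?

25

Track the card from position 39 forward through each operation:
  after op 1 (out-shuffle): 39 → 38
  after op 2 (cut 18): 38 → 20
  after op 3 (cut 13): 20 → 7
  after op 4 (cut 22): 7 → 25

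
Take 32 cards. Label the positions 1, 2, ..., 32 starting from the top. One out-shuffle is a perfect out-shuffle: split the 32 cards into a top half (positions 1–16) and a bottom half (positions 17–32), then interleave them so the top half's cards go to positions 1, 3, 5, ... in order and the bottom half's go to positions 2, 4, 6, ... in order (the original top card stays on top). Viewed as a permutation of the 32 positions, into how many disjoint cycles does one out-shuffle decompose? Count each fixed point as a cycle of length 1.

8

Trace each unvisited position around until it returns:
(1) (2 3 5 9 17) (4 7 13 25 18) (6 11 21 10 19) (8 15 29 26 20) (12 23 14 27 22) (16 31 30 28 24) (32)
8 cycles in total.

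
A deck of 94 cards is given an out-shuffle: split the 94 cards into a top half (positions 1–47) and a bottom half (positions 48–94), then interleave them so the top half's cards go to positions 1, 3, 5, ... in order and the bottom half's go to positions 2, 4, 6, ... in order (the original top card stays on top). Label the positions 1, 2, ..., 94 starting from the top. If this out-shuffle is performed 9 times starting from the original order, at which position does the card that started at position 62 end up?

Track the card's position through each out-shuffle:
62 → 30 → 59 → 24 → 47 → 93 → 92 → 90 → 86 → 78

78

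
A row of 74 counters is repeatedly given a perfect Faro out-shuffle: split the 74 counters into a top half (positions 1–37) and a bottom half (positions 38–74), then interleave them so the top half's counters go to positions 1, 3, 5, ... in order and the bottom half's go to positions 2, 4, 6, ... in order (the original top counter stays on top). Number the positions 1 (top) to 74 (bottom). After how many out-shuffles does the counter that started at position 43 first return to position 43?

Follow position 43 under repeated out-shuffles:
43 → 12 → 23 → 45 → 16 → 31 → 61 → 48 → 22 → 43
It first returns after 9 out-shuffles.

9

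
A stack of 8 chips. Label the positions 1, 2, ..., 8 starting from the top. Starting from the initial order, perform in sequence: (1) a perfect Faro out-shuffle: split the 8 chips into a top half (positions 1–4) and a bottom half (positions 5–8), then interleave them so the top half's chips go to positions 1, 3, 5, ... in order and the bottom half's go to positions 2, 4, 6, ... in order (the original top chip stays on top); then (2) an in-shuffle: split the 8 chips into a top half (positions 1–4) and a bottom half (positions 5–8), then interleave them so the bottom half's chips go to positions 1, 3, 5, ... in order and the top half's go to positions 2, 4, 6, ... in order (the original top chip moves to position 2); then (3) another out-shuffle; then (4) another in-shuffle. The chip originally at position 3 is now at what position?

Track the chip from position 3 forward through each operation:
  after op 1 (out-shuffle): 3 → 5
  after op 2 (in-shuffle): 5 → 1
  after op 3 (out-shuffle): 1 → 1
  after op 4 (in-shuffle): 1 → 2

2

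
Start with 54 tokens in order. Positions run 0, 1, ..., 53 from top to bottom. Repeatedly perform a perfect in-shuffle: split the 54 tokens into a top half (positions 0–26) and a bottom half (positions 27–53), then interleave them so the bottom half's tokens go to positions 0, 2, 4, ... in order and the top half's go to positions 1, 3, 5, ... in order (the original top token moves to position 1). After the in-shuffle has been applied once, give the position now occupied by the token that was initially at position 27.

0

Track the token's position through each in-shuffle:
27 → 0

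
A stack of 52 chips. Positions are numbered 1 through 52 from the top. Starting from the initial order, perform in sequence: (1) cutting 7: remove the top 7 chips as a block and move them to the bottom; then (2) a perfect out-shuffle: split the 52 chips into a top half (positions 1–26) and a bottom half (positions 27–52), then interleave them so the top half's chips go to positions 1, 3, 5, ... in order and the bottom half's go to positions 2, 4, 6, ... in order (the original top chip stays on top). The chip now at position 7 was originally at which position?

Undo the operations in reverse order, starting from position 7:
  undo op 2 (out-shuffle, from top half): 7 ← 4
  undo op 1 (cut 7): 4 ← 11
So the chip at position 7 came from original position 11.

11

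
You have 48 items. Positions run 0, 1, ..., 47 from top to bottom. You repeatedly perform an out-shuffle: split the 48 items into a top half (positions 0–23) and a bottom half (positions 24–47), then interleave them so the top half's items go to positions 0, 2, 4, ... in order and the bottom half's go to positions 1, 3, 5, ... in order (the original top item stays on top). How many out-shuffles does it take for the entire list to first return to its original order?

23

The out-shuffle permutes the 48 positions with cycle lengths [1, 1, 23, 23].
Every item is home exactly when every cycle has completed a whole number of laps, i.e. after lcm(1, 23) = 23 out-shuffles.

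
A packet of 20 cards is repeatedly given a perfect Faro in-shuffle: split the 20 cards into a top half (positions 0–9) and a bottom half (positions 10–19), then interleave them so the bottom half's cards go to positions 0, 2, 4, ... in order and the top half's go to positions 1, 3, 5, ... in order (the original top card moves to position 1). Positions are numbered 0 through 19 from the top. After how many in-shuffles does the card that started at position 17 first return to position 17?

3

Follow position 17 under repeated in-shuffles:
17 → 14 → 8 → 17
It first returns after 3 in-shuffles.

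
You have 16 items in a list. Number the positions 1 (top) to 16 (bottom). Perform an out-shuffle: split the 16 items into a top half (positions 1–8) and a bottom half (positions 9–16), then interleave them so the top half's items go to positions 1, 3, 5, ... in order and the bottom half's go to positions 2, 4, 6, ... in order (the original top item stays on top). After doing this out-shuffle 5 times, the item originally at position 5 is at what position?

9

Track the item's position through each out-shuffle:
5 → 9 → 2 → 3 → 5 → 9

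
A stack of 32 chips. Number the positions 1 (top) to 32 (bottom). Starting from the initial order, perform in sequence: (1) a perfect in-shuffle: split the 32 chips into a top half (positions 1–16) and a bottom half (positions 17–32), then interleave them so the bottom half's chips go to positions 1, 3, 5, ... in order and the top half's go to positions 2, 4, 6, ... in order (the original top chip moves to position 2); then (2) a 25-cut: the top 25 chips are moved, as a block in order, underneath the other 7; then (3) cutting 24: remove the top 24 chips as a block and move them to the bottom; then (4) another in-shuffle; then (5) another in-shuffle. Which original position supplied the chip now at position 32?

Undo the operations in reverse order, starting from position 32:
  undo op 5 (in-shuffle, from top half): 32 ← 16
  undo op 4 (in-shuffle, from top half): 16 ← 8
  undo op 3 (cut 24): 8 ← 32
  undo op 2 (cut 25): 32 ← 25
  undo op 1 (in-shuffle, from bottom half): 25 ← 29
So the chip at position 32 came from original position 29.

29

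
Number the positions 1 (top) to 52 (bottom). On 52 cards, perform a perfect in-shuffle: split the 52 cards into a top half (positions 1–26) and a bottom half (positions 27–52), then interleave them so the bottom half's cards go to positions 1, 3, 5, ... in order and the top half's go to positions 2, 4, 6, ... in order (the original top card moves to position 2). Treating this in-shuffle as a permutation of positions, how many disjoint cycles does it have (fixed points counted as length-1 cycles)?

Trace each unvisited position around until it returns:
(1 2 4 8 16 32 ... len 52)
1 cycle in total.

1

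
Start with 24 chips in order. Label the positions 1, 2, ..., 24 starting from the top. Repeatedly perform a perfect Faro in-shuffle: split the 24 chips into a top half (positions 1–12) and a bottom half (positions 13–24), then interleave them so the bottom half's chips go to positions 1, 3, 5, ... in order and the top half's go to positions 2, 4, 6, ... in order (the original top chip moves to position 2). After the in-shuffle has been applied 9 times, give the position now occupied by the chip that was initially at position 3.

Track the chip's position through each in-shuffle:
3 → 6 → 12 → 24 → 23 → 21 → 17 → 9 → 18 → 11

11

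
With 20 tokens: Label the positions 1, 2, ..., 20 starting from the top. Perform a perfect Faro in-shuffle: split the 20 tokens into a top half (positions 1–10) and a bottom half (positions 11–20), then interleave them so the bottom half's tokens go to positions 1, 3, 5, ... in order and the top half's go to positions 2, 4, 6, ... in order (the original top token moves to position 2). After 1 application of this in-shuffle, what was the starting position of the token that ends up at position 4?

2

Work backwards from position 4, undoing one in-shuffle at a time:
4 ← 2
So the token now at position 4 started at position 2.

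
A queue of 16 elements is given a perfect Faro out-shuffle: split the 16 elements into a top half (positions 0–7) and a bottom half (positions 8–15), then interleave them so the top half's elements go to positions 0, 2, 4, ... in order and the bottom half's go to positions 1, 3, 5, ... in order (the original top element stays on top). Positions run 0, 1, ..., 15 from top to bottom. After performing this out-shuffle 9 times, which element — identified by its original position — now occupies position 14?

7

Work backwards from position 14, undoing one out-shuffle at a time:
14 ← 7 ← 11 ← 13 ← 14 ← 7 ← 11 ← 13 ← 14 ← 7
So the element now at position 14 started at position 7.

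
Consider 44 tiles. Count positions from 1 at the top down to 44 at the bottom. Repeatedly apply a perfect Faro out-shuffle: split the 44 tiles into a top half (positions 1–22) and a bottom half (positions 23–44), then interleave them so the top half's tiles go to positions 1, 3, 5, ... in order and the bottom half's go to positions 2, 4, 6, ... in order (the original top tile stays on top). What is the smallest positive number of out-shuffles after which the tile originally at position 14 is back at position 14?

Follow position 14 under repeated out-shuffles:
14 → 27 → 10 → 19 → 37 → 30 → 16 → 31 → 18 → 35 → 26 → 8 → 15 → 29 → 14
It first returns after 14 out-shuffles.

14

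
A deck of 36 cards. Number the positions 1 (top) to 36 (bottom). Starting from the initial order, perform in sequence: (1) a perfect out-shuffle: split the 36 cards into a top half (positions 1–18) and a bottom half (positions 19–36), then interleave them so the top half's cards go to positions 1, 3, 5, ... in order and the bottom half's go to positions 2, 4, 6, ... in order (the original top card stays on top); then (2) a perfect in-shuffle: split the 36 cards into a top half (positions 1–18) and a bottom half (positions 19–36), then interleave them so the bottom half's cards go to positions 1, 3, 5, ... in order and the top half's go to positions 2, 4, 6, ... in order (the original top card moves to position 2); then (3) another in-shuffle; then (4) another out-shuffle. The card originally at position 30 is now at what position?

8

Track the card from position 30 forward through each operation:
  after op 1 (out-shuffle): 30 → 24
  after op 2 (in-shuffle): 24 → 11
  after op 3 (in-shuffle): 11 → 22
  after op 4 (out-shuffle): 22 → 8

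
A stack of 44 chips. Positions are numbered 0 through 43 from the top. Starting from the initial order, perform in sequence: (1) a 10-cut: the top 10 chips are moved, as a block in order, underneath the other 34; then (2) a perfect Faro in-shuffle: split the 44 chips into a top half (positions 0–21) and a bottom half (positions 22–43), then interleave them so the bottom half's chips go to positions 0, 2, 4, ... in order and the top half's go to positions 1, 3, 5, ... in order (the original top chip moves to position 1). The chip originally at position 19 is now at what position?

Track the chip from position 19 forward through each operation:
  after op 1 (cut 10): 19 → 9
  after op 2 (in-shuffle): 9 → 19

19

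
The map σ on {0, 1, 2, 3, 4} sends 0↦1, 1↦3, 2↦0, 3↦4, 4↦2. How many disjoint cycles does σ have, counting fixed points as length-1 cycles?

1

Cycle decomposition: (0 1 3 4 2).
1 cycle.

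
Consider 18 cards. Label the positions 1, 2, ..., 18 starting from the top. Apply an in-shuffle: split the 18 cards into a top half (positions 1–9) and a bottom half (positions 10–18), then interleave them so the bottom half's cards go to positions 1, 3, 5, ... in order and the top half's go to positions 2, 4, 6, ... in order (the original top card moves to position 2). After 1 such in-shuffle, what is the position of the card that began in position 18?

Track the card's position through each in-shuffle:
18 → 17

17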